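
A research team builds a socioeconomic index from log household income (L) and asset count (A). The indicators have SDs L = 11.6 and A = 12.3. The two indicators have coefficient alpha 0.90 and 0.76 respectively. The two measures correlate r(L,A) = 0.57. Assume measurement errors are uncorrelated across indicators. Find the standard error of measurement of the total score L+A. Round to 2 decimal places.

7.05

Var(total) = 285.85 + 162.655 = 448.505.
True-score variance = 236.084 + 162.655 = 398.74, so reliability = 0.8890.
Error variance = 448.505 − 398.74 = 49.7656; SEM = √49.7656 = 7.05.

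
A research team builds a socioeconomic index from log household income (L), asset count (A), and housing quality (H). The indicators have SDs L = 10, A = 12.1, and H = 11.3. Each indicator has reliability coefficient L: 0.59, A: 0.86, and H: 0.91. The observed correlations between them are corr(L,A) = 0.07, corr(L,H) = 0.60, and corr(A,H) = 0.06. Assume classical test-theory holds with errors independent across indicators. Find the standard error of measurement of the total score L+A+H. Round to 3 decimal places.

Var(total) = 374.1 + 168.948 = 543.048.
True-score variance = 301.111 + 168.948 = 470.058, so reliability = 0.8656.
Error variance = 543.048 − 470.058 = 72.9895; SEM = √72.9895 = 8.543.

8.543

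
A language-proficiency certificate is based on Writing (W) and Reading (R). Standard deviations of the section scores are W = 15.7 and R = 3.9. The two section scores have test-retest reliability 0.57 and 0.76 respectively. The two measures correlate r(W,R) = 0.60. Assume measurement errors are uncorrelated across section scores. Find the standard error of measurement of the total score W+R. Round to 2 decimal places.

10.47

Var(total) = 261.7 + 73.476 = 335.176.
True-score variance = 152.059 + 73.476 = 225.535, so reliability = 0.6729.
Error variance = 335.176 − 225.535 = 109.641; SEM = √109.641 = 10.47.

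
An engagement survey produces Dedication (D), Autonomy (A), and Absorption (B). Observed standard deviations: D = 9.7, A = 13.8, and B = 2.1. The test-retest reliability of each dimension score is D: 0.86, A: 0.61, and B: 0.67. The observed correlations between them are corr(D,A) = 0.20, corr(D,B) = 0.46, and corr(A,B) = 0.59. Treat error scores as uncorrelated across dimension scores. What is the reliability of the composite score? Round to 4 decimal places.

0.7752

Var(D+A+B) = 9.7² + 13.8² + 2.1² + 2·[9.7·13.8·0.20 + 9.7·2.1·0.46 + 13.8·2.1·0.59] = 288.94 + 106.481 = 395.421.
Because errors are independent across components, Cov(Tᵢ,Tⱼ) = Cov(Xᵢ,Xⱼ); the off-diagonal part of the true-score variance is the same as above.
True-score variance = [9.7²·0.86 + 13.8²·0.61 + 2.1²·0.67] + 106.481 = 200.041 + 106.481 = 306.521.
Reliability = 306.521 / 395.421 = 0.7752.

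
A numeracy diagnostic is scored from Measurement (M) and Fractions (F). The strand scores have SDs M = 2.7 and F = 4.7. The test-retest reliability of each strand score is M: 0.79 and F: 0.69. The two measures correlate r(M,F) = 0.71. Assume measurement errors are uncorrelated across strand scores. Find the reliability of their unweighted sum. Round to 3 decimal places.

Var(M+F) = 2.7² + 4.7² + 2·[2.7·4.7·0.71] = 29.38 + 18.0198 = 47.3998.
Because errors are independent across components, Cov(Tᵢ,Tⱼ) = Cov(Xᵢ,Xⱼ); the off-diagonal part of the true-score variance is the same as above.
True-score variance = [2.7²·0.79 + 4.7²·0.69] + 18.0198 = 21.0012 + 18.0198 = 39.021.
Reliability = 39.021 / 47.3998 = 0.823.

0.823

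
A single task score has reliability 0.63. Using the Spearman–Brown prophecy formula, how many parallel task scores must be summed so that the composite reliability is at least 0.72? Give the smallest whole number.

2

k ≥ ρ*(1−ρ₁)/(ρ₁(1−ρ*)) = 0.72·0.37 / (0.63·0.28) = 1.510.
Smallest integer k = 2.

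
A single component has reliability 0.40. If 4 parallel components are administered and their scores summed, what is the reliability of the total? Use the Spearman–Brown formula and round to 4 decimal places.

0.7273

ρ_k = kρ / (1 + (k−1)ρ) = 4·0.40 / (1 + 3·0.40) = 1.600 / 2.200 = 0.7273.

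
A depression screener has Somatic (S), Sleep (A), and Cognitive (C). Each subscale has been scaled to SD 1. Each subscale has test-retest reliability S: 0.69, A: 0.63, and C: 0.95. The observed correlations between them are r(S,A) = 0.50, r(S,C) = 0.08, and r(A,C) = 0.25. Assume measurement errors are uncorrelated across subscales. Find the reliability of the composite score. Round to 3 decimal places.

Var(S+A+C) = 3 + 2·[0.50 + 0.08 + 0.25] = 3 + 1.66 = 4.66.
With uncorrelated errors the cross-covariances are all true-score covariance, so they carry over unchanged; only the diagonal terms shrink to ρᵢσᵢ².
True-score variance = [0.69 + 0.63 + 0.95] + 1.66 = 2.27 + 1.66 = 3.93.
Reliability = 3.93 / 4.66 = 0.843.

0.843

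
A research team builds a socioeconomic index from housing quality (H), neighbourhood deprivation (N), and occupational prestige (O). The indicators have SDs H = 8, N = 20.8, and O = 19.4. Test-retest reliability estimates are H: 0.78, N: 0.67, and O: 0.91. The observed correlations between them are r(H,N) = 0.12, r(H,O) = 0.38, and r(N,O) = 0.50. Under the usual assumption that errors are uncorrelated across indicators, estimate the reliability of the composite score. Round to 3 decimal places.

0.867

Var(H+N+O) = 8² + 20.8² + 19.4² + 2·[8·20.8·0.12 + 8·19.4·0.38 + 20.8·19.4·0.50] = 873 + 561.408 = 1434.41.
Because errors are independent across components, Cov(Tᵢ,Tⱼ) = Cov(Xᵢ,Xⱼ); the off-diagonal part of the true-score variance is the same as above.
True-score variance = [8²·0.78 + 20.8²·0.67 + 19.4²·0.91] + 561.408 = 682.276 + 561.408 = 1243.68.
Reliability = 1243.68 / 1434.41 = 0.867.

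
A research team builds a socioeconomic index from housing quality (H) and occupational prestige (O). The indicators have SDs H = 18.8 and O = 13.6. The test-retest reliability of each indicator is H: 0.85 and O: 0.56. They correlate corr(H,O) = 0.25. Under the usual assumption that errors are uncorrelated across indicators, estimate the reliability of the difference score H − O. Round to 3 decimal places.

Var(H−O) = 18.8² + 13.6² − 2·18.8·13.6·0.25 = 538.4 − 127.84 = 410.56.
Because errors are independent across components, Cov(Tᵢ,Tⱼ) = Cov(Xᵢ,Xⱼ); the off-diagonal part of the true-score variance is the same as above.
True-score variance = [18.8²·0.85 + 13.6²·0.56] − 127.84 = 404.002 − 127.84 = 276.162.
Reliability = 276.162 / 410.56 = 0.673.

0.673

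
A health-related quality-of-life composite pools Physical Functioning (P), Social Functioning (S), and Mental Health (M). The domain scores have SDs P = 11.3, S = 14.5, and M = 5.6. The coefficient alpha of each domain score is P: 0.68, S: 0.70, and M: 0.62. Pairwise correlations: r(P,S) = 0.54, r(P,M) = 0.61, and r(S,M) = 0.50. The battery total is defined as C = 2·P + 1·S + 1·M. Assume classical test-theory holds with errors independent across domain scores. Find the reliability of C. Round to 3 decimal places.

0.822

Var(C) = 2²·11.3² + 14.5² + 5.6² + 2·[2·11.3·14.5·0.54 + 2·11.3·5.6·0.61 + 14.5·5.6·0.50] = 752.37 + 589.519 = 1341.89.
Because errors are independent across components, Cov(Tᵢ,Tⱼ) = Cov(Xᵢ,Xⱼ); the off-diagonal part of the true-score variance is the same as above.
True-score variance = [2²·11.3²·0.68 + 14.5²·0.70 + 5.6²·0.62] + 589.519 = 513.935 + 589.519 = 1103.45.
Reliability = 1103.45 / 1341.89 = 0.822.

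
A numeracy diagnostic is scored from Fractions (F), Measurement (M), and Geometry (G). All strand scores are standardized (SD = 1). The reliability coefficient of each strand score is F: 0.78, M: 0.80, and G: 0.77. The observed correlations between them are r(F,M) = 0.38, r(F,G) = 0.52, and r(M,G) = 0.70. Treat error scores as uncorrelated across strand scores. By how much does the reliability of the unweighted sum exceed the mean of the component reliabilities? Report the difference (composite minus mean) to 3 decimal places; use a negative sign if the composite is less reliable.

Var(sum) = 3 + 3.2 = 6.2; true-score variance = 2.35 + 3.2 = 5.55; composite reliability = 0.8952.
Mean component reliability = 0.7833.
Difference = 0.8952 − 0.7833 = 0.112.

0.112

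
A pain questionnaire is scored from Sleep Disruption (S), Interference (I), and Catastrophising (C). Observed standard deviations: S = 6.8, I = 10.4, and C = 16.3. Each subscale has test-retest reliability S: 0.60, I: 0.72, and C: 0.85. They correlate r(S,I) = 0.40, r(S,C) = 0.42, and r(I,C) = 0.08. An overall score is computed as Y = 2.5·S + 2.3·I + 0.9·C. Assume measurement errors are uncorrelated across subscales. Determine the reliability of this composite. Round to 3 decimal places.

Var(Y) = 2.5²·6.8² + 2.3²·10.4² + 0.9²·16.3² + 2·[5.75·6.8·10.4·0.40 + 2.25·6.8·16.3·0.42 + 2.07·10.4·16.3·0.08] = 1076.38 + 590.945 = 1667.32.
Under uncorrelated errors the observed covariances equal the true-score covariances, so only the own-variance terms attenuate.
True-score variance = [2.5²·6.8²·0.60 + 2.3²·10.4²·0.72 + 0.9²·16.3²·0.85] + 590.945 = 768.287 + 590.945 = 1359.23.
Reliability = 1359.23 / 1667.32 = 0.815.

0.815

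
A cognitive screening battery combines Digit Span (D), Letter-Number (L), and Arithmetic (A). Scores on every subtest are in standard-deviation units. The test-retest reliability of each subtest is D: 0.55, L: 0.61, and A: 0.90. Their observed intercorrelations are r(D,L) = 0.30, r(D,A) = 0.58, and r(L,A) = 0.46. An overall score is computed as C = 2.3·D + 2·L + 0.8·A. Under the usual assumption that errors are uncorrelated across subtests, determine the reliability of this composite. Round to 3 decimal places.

Var(C) = 2.3² + 2² + 0.8² + 2·[4.6·0.30 + 1.84·0.58 + 1.6·0.46] = 9.93 + 6.3664 = 16.2964.
With uncorrelated errors the cross-covariances are all true-score covariance, so they carry over unchanged; only the diagonal terms shrink to ρᵢσᵢ².
True-score variance = [2.3²·0.55 + 2²·0.61 + 0.8²·0.90] + 6.3664 = 5.9255 + 6.3664 = 12.2919.
Reliability = 12.2919 / 16.2964 = 0.754.

0.754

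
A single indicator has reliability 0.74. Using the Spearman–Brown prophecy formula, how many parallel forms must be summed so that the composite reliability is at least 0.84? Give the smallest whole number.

2

k ≥ ρ*(1−ρ₁)/(ρ₁(1−ρ*)) = 0.84·0.26 / (0.74·0.16) = 1.845.
Smallest integer k = 2.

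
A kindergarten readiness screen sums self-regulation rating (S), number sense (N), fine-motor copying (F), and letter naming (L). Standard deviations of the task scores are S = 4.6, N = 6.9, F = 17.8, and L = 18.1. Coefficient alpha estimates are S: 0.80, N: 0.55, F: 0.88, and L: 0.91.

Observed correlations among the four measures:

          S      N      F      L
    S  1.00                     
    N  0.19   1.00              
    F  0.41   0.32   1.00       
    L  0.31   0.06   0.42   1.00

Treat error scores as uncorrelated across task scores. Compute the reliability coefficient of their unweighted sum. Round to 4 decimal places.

0.9229

Var(S+N+F+L) = 4.6² + 6.9² + 17.8² + 18.1² + 2·[4.6·6.9·0.19 + 4.6·17.8·0.41 + 4.6·18.1·0.31 + 6.9·17.8·0.32 + 6.9·18.1·0.06 + 17.8·18.1·0.42] = 713.22 + 495.047 = 1208.27.
Under uncorrelated errors the observed covariances equal the true-score covariances, so only the own-variance terms attenuate.
True-score variance = [4.6²·0.80 + 6.9²·0.55 + 17.8²·0.88 + 18.1²·0.91] + 495.047 = 620.058 + 495.047 = 1115.1.
Reliability = 1115.1 / 1208.27 = 0.9229.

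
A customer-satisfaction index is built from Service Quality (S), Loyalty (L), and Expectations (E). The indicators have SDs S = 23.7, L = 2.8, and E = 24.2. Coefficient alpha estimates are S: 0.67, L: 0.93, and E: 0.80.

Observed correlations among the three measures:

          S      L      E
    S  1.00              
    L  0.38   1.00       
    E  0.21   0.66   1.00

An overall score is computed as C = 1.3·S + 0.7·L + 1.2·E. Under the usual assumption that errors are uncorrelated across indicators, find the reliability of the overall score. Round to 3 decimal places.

Var(C) = 1.3²·23.7² + 0.7²·2.8² + 1.2²·24.2² + 2·[0.91·23.7·2.8·0.38 + 1.56·23.7·24.2·0.21 + 0.84·2.8·24.2·0.66] = 1796.42 + 496.81 = 2293.23.
With uncorrelated errors the cross-covariances are all true-score covariance, so they carry over unchanged; only the diagonal terms shrink to ρᵢσᵢ².
True-score variance = [1.3²·23.7²·0.67 + 0.7²·2.8²·0.93 + 1.2²·24.2²·0.80] + 496.81 = 1314.23 + 496.81 = 1811.04.
Reliability = 1811.04 / 2293.23 = 0.790.

0.790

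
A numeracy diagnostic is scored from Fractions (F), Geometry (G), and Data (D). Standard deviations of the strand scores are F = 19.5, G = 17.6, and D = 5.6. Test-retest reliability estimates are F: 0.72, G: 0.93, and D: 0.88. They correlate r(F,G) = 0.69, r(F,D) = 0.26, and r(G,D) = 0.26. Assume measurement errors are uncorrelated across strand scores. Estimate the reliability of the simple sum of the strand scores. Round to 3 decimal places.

0.899

Var(F+G+D) = 19.5² + 17.6² + 5.6² + 2·[19.5·17.6·0.69 + 19.5·5.6·0.26 + 17.6·5.6·0.26] = 721.37 + 581.651 = 1303.02.
With uncorrelated errors the cross-covariances are all true-score covariance, so they carry over unchanged; only the diagonal terms shrink to ρᵢσᵢ².
True-score variance = [19.5²·0.72 + 17.6²·0.93 + 5.6²·0.88] + 581.651 = 589.454 + 581.651 = 1171.1.
Reliability = 1171.1 / 1303.02 = 0.899.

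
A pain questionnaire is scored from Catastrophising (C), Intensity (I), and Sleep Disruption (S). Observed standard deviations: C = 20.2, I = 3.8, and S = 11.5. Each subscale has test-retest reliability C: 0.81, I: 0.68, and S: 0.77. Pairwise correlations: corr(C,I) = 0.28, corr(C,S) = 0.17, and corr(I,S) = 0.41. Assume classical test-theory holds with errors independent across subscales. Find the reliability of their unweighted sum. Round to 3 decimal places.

0.842

Var(C+I+S) = 20.2² + 3.8² + 11.5² + 2·[20.2·3.8·0.28 + 20.2·11.5·0.17 + 3.8·11.5·0.41] = 554.73 + 157.802 = 712.532.
Under uncorrelated errors the observed covariances equal the true-score covariances, so only the own-variance terms attenuate.
True-score variance = [20.2²·0.81 + 3.8²·0.68 + 11.5²·0.77] + 157.802 = 442.164 + 157.802 = 599.966.
Reliability = 599.966 / 712.532 = 0.842.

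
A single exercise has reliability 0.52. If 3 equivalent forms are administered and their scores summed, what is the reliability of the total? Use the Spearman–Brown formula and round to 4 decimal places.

0.7647

ρ_k = kρ / (1 + (k−1)ρ) = 3·0.52 / (1 + 2·0.52) = 1.560 / 2.040 = 0.7647.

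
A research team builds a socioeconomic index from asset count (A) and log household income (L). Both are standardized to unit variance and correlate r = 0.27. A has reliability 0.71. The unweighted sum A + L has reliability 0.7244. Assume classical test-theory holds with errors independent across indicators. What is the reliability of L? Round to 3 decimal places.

Var(A+L) = 2 + 2·0.27 = 2.540.
True-score variance = ρ_A + ρ_L + 2·0.27, so 0.7244 = (0.71 + ρ_L + 0.54) / 2.540.
ρ_L = 0.7244·2.540 − 0.71 − 0.54 = 0.590.

0.590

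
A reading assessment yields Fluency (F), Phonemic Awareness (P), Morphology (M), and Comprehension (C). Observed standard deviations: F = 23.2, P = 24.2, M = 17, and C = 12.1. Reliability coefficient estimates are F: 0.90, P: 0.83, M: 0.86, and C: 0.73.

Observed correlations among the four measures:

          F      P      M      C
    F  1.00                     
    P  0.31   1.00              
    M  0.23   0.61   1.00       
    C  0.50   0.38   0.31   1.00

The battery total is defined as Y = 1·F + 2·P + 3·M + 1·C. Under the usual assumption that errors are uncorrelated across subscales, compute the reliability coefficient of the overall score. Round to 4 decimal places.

0.9221

Var(Y) = 23.2² + 2²·24.2² + 3²·17² + 12.1² + 2·[2·23.2·24.2·0.31 + 3·23.2·17·0.23 + 23.2·12.1·0.50 + 6·24.2·17·0.61 + 2·24.2·12.1·0.38 + 3·17·12.1·0.31] = 5628.21 + 5360.31 = 10988.5.
Because errors are independent across components, Cov(Tᵢ,Tⱼ) = Cov(Xᵢ,Xⱼ); the off-diagonal part of the true-score variance is the same as above.
True-score variance = [23.2²·0.90 + 2²·24.2²·0.83 + 3²·17²·0.86 + 12.1²·0.73] + 5360.31 = 4772.48 + 5360.31 = 10132.8.
Reliability = 10132.8 / 10988.5 = 0.9221.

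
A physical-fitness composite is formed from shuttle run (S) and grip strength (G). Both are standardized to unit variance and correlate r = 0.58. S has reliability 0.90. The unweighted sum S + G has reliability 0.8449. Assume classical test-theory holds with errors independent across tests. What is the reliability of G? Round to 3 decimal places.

Var(S+G) = 2 + 2·0.58 = 3.160.
True-score variance = ρ_S + ρ_G + 2·0.58, so 0.8449 = (0.90 + ρ_G + 1.16) / 3.160.
ρ_G = 0.8449·3.160 − 0.90 − 1.16 = 0.610.

0.610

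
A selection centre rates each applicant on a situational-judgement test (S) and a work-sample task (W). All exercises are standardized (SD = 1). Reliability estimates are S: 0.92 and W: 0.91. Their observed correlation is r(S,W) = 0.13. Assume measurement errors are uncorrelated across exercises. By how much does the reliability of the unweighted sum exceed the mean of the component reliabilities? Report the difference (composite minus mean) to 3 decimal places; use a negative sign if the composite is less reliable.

Var(sum) = 2 + 0.26 = 2.26; true-score variance = 1.83 + 0.26 = 2.09; composite reliability = 0.9248.
Mean component reliability = 0.9150.
Difference = 0.9248 − 0.9150 = 0.010.

0.010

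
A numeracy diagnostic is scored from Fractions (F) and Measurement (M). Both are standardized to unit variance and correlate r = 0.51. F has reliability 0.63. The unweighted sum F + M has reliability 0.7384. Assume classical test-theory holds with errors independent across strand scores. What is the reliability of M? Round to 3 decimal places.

0.580

Var(F+M) = 2 + 2·0.51 = 3.020.
True-score variance = ρ_F + ρ_M + 2·0.51, so 0.7384 = (0.63 + ρ_M + 1.02) / 3.020.
ρ_M = 0.7384·3.020 − 0.63 − 1.02 = 0.580.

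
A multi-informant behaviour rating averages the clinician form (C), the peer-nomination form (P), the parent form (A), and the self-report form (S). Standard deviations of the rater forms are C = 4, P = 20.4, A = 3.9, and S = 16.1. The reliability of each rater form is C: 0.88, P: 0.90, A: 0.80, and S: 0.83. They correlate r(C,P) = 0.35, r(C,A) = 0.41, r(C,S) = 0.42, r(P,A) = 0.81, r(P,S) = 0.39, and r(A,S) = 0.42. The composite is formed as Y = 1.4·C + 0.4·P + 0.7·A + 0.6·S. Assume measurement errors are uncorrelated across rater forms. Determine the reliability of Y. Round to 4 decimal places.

0.9320

Var(Y) = 1.4²·4² + 0.4²·20.4² + 0.7²·3.9² + 0.6²·16.1² + 2·[0.56·4·20.4·0.35 + 0.98·4·3.9·0.41 + 0.84·4·16.1·0.42 + 0.28·20.4·3.9·0.81 + 0.24·20.4·16.1·0.39 + 0.42·3.9·16.1·0.42] = 198.714 + 209.689 = 408.403.
Under uncorrelated errors the observed covariances equal the true-score covariances, so only the own-variance terms attenuate.
True-score variance = [1.4²·4²·0.88 + 0.4²·20.4²·0.90 + 0.7²·3.9²·0.80 + 0.6²·16.1²·0.83] + 209.689 = 170.938 + 209.689 = 380.627.
Reliability = 380.627 / 408.403 = 0.9320.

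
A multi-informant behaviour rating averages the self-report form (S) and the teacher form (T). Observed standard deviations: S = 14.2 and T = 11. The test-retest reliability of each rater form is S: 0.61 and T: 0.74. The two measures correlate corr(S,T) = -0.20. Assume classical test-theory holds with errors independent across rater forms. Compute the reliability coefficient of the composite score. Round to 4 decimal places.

0.5768

Var(S+T) = 14.2² + 11² + 2·[14.2·11·(-0.20)] = 322.64 − 62.48 = 260.16.
Because errors are independent across components, Cov(Tᵢ,Tⱼ) = Cov(Xᵢ,Xⱼ); the off-diagonal part of the true-score variance is the same as above.
True-score variance = [14.2²·0.61 + 11²·0.74] − 62.48 = 212.54 − 62.48 = 150.06.
Reliability = 150.06 / 260.16 = 0.5768.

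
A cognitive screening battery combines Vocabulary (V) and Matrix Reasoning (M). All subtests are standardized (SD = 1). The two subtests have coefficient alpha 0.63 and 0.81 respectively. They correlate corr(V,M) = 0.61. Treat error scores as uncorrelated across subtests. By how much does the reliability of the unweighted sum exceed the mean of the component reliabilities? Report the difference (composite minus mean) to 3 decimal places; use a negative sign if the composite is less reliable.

0.106

Var(sum) = 2 + 1.22 = 3.22; true-score variance = 1.44 + 1.22 = 2.66; composite reliability = 0.8261.
Mean component reliability = 0.7200.
Difference = 0.8261 − 0.7200 = 0.106.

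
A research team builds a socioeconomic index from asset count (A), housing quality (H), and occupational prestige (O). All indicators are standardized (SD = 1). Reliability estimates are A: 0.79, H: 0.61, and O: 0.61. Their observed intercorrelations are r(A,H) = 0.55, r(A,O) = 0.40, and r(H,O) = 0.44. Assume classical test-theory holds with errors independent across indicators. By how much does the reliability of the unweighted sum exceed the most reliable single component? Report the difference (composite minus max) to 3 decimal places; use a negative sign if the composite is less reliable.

0.039

Var(sum) = 3 + 2.78 = 5.78; true-score variance = 2.01 + 2.78 = 4.79; composite reliability = 0.8287.
Max component reliability = 0.7900.
Difference = 0.8287 − 0.7900 = 0.039.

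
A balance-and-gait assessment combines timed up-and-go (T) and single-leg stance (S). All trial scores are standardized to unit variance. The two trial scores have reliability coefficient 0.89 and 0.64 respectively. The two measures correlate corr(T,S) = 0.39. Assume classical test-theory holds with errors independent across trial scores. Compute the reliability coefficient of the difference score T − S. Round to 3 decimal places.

0.615

Var(T−S) = 1 + 1 − 2·0.39 = 2 − 0.78 = 1.22.
Under uncorrelated errors the observed covariances equal the true-score covariances, so only the own-variance terms attenuate.
True-score variance = [0.89 + 0.64] − 0.78 = 1.53 − 0.78 = 0.75.
Reliability = 0.75 / 1.22 = 0.615.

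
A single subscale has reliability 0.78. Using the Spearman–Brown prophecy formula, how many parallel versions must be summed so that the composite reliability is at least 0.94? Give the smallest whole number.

k ≥ ρ*(1−ρ₁)/(ρ₁(1−ρ*)) = 0.94·0.22 / (0.78·0.06) = 4.419.
Smallest integer k = 5.

5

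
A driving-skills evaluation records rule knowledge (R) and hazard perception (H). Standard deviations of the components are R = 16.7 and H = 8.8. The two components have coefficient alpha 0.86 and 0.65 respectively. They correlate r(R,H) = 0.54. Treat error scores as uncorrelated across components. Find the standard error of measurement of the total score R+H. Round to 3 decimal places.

8.133

Var(total) = 356.33 + 158.717 = 515.047.
True-score variance = 290.181 + 158.717 = 448.898, so reliability = 0.8716.
Error variance = 515.047 − 448.898 = 66.1486; SEM = √66.1486 = 8.133.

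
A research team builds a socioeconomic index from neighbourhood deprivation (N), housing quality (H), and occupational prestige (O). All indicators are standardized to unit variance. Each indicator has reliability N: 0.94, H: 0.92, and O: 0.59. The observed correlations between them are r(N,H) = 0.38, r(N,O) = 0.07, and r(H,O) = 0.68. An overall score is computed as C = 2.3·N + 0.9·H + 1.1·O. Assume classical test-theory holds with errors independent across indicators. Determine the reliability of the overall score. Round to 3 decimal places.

0.917

Var(C) = 2.3² + 0.9² + 1.1² + 2·[2.07·0.38 + 2.53·0.07 + 0.99·0.68] = 7.31 + 3.2738 = 10.5838.
Under uncorrelated errors the observed covariances equal the true-score covariances, so only the own-variance terms attenuate.
True-score variance = [2.3²·0.94 + 0.9²·0.92 + 1.1²·0.59] + 3.2738 = 6.4317 + 3.2738 = 9.7055.
Reliability = 9.7055 / 10.5838 = 0.917.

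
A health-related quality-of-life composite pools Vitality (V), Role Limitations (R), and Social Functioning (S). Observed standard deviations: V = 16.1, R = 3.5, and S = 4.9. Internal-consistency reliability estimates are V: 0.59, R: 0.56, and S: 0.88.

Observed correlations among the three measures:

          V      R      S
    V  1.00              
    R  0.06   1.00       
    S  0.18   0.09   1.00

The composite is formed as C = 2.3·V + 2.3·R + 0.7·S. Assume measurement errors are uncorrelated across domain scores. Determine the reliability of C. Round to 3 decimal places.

Var(C) = 2.3²·16.1² + 2.3²·3.5² + 0.7²·4.9² + 2·[5.29·16.1·3.5·0.06 + 1.61·16.1·4.9·0.18 + 1.61·3.5·4.9·0.09] = 1447.79 + 86.4657 = 1534.25.
Because errors are independent across components, Cov(Tᵢ,Tⱼ) = Cov(Xᵢ,Xⱼ); the off-diagonal part of the true-score variance is the same as above.
True-score variance = [2.3²·16.1²·0.59 + 2.3²·3.5²·0.56 + 0.7²·4.9²·0.88] + 86.4657 = 855.663 + 86.4657 = 942.129.
Reliability = 942.129 / 1534.25 = 0.614.

0.614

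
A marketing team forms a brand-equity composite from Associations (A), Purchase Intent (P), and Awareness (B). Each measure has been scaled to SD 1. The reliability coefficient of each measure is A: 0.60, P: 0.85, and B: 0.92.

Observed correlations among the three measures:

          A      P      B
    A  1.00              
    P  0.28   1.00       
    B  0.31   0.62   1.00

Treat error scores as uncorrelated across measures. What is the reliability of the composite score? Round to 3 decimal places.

Var(A+P+B) = 3 + 2·[0.28 + 0.31 + 0.62] = 3 + 2.42 = 5.42.
With uncorrelated errors the cross-covariances are all true-score covariance, so they carry over unchanged; only the diagonal terms shrink to ρᵢσᵢ².
True-score variance = [0.60 + 0.85 + 0.92] + 2.42 = 2.37 + 2.42 = 4.79.
Reliability = 4.79 / 5.42 = 0.884.

0.884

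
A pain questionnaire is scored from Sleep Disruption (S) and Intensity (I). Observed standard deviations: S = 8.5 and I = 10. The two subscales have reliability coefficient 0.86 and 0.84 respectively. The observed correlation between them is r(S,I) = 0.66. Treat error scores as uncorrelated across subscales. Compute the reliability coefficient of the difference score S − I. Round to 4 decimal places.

0.5651

Var(S−I) = 8.5² + 10² − 2·8.5·10·0.66 = 172.25 − 112.2 = 60.05.
Because errors are independent across components, Cov(Tᵢ,Tⱼ) = Cov(Xᵢ,Xⱼ); the off-diagonal part of the true-score variance is the same as above.
True-score variance = [8.5²·0.86 + 10²·0.84] − 112.2 = 146.135 − 112.2 = 33.935.
Reliability = 33.935 / 60.05 = 0.5651.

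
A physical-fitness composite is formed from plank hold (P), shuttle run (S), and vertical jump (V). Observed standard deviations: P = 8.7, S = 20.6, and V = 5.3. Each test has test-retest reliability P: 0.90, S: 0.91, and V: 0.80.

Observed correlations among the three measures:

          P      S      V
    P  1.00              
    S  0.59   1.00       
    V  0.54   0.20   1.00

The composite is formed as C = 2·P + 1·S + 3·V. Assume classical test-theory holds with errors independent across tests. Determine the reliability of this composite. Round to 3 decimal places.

Var(C) = 2²·8.7² + 20.6² + 3²·5.3² + 2·[2·8.7·20.6·0.59 + 6·8.7·5.3·0.54 + 3·20.6·5.3·0.20] = 979.93 + 852.768 = 1832.7.
Because errors are independent across components, Cov(Tᵢ,Tⱼ) = Cov(Xᵢ,Xⱼ); the off-diagonal part of the true-score variance is the same as above.
True-score variance = [2²·8.7²·0.90 + 20.6²·0.91 + 3²·5.3²·0.80] + 852.768 = 860.9 + 852.768 = 1713.67.
Reliability = 1713.67 / 1832.7 = 0.935.

0.935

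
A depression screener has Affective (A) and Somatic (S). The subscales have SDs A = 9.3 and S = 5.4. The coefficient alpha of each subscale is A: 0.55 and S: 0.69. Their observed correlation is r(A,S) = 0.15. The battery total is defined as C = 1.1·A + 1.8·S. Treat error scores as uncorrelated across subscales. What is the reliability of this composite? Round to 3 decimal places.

0.666

Var(C) = 1.1²·9.3² + 1.8²·5.4² + 2·[1.98·9.3·5.4·0.15] = 199.131 + 29.8307 = 228.962.
Under uncorrelated errors the observed covariances equal the true-score covariances, so only the own-variance terms attenuate.
True-score variance = [1.1²·9.3²·0.55 + 1.8²·5.4²·0.69] + 29.8307 = 122.749 + 29.8307 = 152.58.
Reliability = 152.58 / 228.962 = 0.666.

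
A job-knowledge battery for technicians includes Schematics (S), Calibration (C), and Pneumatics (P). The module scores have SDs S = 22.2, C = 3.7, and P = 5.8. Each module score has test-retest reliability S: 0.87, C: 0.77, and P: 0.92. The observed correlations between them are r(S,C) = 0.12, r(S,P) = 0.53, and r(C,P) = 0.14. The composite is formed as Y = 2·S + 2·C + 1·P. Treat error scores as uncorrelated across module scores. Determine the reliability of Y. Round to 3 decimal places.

0.888

Var(Y) = 2²·22.2² + 2²·3.7² + 5.8² + 2·[4·22.2·3.7·0.12 + 2·22.2·5.8·0.53 + 2·3.7·5.8·0.14] = 2059.76 + 363.843 = 2423.6.
With uncorrelated errors the cross-covariances are all true-score covariance, so they carry over unchanged; only the diagonal terms shrink to ρᵢσᵢ².
True-score variance = [2²·22.2²·0.87 + 2²·3.7²·0.77 + 5.8²·0.92] + 363.843 = 1788.2 + 363.843 = 2152.04.
Reliability = 2152.04 / 2423.6 = 0.888.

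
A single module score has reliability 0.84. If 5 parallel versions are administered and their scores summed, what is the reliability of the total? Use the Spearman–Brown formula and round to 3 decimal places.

ρ_k = kρ / (1 + (k−1)ρ) = 5·0.84 / (1 + 4·0.84) = 4.200 / 4.360 = 0.963.

0.963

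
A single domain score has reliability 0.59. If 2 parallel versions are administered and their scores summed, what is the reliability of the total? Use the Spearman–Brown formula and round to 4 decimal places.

0.7421

ρ_k = kρ / (1 + (k−1)ρ) = 2·0.59 / (1 + 1·0.59) = 1.180 / 1.590 = 0.7421.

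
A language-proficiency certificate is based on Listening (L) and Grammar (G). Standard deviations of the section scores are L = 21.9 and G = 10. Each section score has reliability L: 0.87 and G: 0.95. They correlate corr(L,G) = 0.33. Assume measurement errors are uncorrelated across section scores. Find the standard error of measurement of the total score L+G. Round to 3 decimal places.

Var(total) = 579.61 + 144.54 = 724.15.
True-score variance = 512.261 + 144.54 = 656.801, so reliability = 0.9070.
Error variance = 724.15 − 656.801 = 67.3493; SEM = √67.3493 = 8.207.

8.207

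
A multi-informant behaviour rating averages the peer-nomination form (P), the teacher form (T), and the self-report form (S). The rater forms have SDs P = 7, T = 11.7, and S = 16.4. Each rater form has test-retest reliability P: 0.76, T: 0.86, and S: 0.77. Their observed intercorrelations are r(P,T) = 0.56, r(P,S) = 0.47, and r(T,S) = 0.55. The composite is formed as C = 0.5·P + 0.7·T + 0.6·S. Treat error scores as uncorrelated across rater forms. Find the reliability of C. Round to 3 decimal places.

Var(C) = 0.5²·7² + 0.7²·11.7² + 0.6²·16.4² + 2·[0.35·7·11.7·0.56 + 0.3·7·16.4·0.47 + 0.42·11.7·16.4·0.55] = 176.152 + 153.127 = 329.279.
With uncorrelated errors the cross-covariances are all true-score covariance, so they carry over unchanged; only the diagonal terms shrink to ρᵢσᵢ².
True-score variance = [0.5²·7²·0.76 + 0.7²·11.7²·0.86 + 0.6²·16.4²·0.77] + 153.127 = 141.551 + 153.127 = 294.678.
Reliability = 294.678 / 329.279 = 0.895.

0.895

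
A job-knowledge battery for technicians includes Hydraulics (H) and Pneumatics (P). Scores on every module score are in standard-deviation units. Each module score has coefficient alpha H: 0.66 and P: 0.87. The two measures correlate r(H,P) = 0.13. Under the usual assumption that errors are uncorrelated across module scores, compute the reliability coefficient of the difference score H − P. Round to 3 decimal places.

0.730

Var(H−P) = 1 + 1 − 2·0.13 = 2 − 0.26 = 1.74.
With uncorrelated errors the cross-covariances are all true-score covariance, so they carry over unchanged; only the diagonal terms shrink to ρᵢσᵢ².
True-score variance = [0.66 + 0.87] − 0.26 = 1.53 − 0.26 = 1.27.
Reliability = 1.27 / 1.74 = 0.730.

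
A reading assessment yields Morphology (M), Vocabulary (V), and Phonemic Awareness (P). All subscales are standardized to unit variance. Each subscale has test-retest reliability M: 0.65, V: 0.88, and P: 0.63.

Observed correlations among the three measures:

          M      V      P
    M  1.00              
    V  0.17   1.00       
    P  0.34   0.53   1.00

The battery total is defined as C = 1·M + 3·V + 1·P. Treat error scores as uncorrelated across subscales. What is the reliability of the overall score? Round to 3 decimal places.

0.887

Var(C) = 1 + 3² + 1 + 2·[3·0.17 + 0.34 + 3·0.53] = 11 + 4.88 = 15.88.
Because errors are independent across components, Cov(Tᵢ,Tⱼ) = Cov(Xᵢ,Xⱼ); the off-diagonal part of the true-score variance is the same as above.
True-score variance = [0.65 + 3²·0.88 + 0.63] + 4.88 = 9.2 + 4.88 = 14.08.
Reliability = 14.08 / 15.88 = 0.887.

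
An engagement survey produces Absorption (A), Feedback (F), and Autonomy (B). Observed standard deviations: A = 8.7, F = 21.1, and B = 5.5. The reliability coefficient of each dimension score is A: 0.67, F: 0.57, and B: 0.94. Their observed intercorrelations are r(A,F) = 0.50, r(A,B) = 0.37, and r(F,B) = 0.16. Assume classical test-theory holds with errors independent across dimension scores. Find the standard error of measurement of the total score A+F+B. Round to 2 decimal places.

Var(total) = 551.15 + 256.115 = 807.265.
True-score variance = 332.917 + 256.115 = 589.032, so reliability = 0.7297.
Error variance = 807.265 − 589.032 = 218.233; SEM = √218.233 = 14.77.

14.77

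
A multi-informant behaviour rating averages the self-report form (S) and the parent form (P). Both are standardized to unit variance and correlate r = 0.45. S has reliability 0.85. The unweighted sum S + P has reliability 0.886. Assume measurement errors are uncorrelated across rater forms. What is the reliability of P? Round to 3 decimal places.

Var(S+P) = 2 + 2·0.45 = 2.900.
True-score variance = ρ_S + ρ_P + 2·0.45, so 0.886 = (0.85 + ρ_P + 0.90) / 2.900.
ρ_P = 0.886·2.900 − 0.85 − 0.90 = 0.819.

0.819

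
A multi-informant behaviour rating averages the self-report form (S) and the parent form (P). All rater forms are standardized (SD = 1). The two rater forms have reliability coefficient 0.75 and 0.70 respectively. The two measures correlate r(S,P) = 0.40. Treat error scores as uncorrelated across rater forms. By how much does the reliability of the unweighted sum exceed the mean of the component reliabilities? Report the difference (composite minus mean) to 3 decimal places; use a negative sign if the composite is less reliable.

0.079

Var(sum) = 2 + 0.8 = 2.8; true-score variance = 1.45 + 0.8 = 2.25; composite reliability = 0.8036.
Mean component reliability = 0.7250.
Difference = 0.8036 − 0.7250 = 0.079.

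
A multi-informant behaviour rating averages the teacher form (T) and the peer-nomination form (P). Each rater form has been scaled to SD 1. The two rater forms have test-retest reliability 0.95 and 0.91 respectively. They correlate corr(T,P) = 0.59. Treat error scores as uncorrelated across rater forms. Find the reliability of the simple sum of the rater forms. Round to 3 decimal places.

Var(T+P) = 2 + 2·[0.59] = 2 + 1.18 = 3.18.
Under uncorrelated errors the observed covariances equal the true-score covariances, so only the own-variance terms attenuate.
True-score variance = [0.95 + 0.91] + 1.18 = 1.86 + 1.18 = 3.04.
Reliability = 3.04 / 3.18 = 0.956.

0.956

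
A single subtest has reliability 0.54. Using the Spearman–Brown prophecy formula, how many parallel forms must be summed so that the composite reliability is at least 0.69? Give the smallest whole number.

2

k ≥ ρ*(1−ρ₁)/(ρ₁(1−ρ*)) = 0.69·0.46 / (0.54·0.31) = 1.896.
Smallest integer k = 2.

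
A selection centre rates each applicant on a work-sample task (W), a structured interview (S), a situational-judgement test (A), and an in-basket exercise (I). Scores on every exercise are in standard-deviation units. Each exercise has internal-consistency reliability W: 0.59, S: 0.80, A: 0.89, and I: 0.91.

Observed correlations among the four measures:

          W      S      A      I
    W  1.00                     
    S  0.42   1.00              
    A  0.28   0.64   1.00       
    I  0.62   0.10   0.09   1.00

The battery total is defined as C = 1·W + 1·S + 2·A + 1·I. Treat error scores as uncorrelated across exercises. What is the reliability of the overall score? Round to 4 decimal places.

0.9144

Var(C) = 1 + 1 + 2² + 1 + 2·[0.42 + 2·0.28 + 0.62 + 2·0.64 + 0.10 + 2·0.09] = 7 + 6.32 = 13.32.
Under uncorrelated errors the observed covariances equal the true-score covariances, so only the own-variance terms attenuate.
True-score variance = [0.59 + 0.80 + 2²·0.89 + 0.91] + 6.32 = 5.86 + 6.32 = 12.18.
Reliability = 12.18 / 13.32 = 0.9144.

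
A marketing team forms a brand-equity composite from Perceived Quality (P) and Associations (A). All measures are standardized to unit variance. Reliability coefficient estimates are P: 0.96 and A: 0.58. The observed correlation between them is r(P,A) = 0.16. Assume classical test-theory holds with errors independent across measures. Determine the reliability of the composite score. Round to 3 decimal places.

Var(P+A) = 2 + 2·[0.16] = 2 + 0.32 = 2.32.
Under uncorrelated errors the observed covariances equal the true-score covariances, so only the own-variance terms attenuate.
True-score variance = [0.96 + 0.58] + 0.32 = 1.54 + 0.32 = 1.86.
Reliability = 1.86 / 2.32 = 0.802.

0.802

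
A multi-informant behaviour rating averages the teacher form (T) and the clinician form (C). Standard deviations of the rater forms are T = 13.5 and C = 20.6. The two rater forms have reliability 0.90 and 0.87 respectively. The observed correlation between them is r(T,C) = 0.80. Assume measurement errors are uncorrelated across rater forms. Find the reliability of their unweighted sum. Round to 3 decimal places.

0.930

Var(T+C) = 13.5² + 20.6² + 2·[13.5·20.6·0.80] = 606.61 + 444.96 = 1051.57.
With uncorrelated errors the cross-covariances are all true-score covariance, so they carry over unchanged; only the diagonal terms shrink to ρᵢσᵢ².
True-score variance = [13.5²·0.90 + 20.6²·0.87] + 444.96 = 533.218 + 444.96 = 978.178.
Reliability = 978.178 / 1051.57 = 0.930.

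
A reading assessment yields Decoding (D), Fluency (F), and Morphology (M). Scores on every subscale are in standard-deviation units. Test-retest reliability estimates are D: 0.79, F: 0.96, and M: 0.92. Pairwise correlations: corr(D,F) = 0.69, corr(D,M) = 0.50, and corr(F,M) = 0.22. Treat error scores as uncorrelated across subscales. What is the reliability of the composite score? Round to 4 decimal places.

0.9433

Var(D+F+M) = 3 + 2·[0.69 + 0.50 + 0.22] = 3 + 2.82 = 5.82.
Under uncorrelated errors the observed covariances equal the true-score covariances, so only the own-variance terms attenuate.
True-score variance = [0.79 + 0.96 + 0.92] + 2.82 = 2.67 + 2.82 = 5.49.
Reliability = 5.49 / 5.82 = 0.9433.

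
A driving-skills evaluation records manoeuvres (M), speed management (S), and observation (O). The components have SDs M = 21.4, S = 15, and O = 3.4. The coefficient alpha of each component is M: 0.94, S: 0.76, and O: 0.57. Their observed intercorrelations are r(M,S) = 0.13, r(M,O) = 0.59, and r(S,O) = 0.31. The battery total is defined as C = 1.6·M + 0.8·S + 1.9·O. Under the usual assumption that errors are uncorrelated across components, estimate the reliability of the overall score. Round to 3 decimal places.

0.931

Var(C) = 1.6²·21.4² + 0.8²·15² + 1.9²·3.4² + 2·[1.28·21.4·15·0.13 + 3.04·21.4·3.4·0.59 + 1.52·15·3.4·0.31] = 1358.11 + 415.896 = 1774.01.
With uncorrelated errors the cross-covariances are all true-score covariance, so they carry over unchanged; only the diagonal terms shrink to ρᵢσᵢ².
True-score variance = [1.6²·21.4²·0.94 + 0.8²·15²·0.76 + 1.9²·3.4²·0.57] + 415.896 = 1235.26 + 415.896 = 1651.16.
Reliability = 1651.16 / 1774.01 = 0.931.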